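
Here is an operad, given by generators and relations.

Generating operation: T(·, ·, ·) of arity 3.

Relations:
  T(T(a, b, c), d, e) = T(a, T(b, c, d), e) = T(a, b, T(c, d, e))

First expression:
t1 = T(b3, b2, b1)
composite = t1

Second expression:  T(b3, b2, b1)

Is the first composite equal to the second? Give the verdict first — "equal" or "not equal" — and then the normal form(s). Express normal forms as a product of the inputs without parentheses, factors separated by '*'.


Reducing the first expression gives b3 * b2 * b1
Reducing the second expression gives b3 * b2 * b1
Identical normal forms: equal.

equal — both sides give b3 * b2 * b1


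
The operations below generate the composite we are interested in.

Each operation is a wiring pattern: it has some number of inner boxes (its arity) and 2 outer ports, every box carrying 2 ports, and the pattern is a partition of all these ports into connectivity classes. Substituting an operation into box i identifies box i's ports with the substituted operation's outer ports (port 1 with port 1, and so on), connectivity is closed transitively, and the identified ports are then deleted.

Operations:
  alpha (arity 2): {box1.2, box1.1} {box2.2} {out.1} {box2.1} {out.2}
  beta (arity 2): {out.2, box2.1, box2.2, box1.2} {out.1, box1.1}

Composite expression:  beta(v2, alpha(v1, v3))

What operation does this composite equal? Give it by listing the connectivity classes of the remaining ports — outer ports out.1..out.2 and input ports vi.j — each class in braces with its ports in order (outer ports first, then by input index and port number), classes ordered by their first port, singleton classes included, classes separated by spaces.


{out.1, v2.1} {out.2, v2.2} {v1.1, v1.2} {v3.1} {v3.2}


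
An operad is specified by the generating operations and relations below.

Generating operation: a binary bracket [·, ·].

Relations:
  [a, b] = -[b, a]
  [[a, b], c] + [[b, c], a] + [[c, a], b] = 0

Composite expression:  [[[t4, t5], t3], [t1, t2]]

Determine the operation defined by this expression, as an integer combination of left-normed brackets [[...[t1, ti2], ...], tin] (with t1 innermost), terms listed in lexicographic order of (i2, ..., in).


In the tensor algebra, words opening t1 carry the t1-anchored form.
Composite bracket: [[[t4, t5], t3], [t1, t2]]
Applying ab - ba throughout gives 16 signed words (2^4 = 16).
Keep just the words that open with t1:
  from t1t2t3t4t5, sign +1: term +[[[[t1, t2], t3], t4], t5]
  from t1t2t3t5t4, sign -1: term -[[[[t1, t2], t3], t5], t4]
  from t1t2t4t5t3, sign -1: term -[[[[t1, t2], t4], t5], t3]
  from t1t2t5t4t3, sign +1: term +[[[[t1, t2], t5], t4], t3]

[[[[t1, t2], t3], t4], t5] - [[[[t1, t2], t3], t5], t4] - [[[[t1, t2], t4], t5], t3] + [[[[t1, t2], t5], t4], t3]


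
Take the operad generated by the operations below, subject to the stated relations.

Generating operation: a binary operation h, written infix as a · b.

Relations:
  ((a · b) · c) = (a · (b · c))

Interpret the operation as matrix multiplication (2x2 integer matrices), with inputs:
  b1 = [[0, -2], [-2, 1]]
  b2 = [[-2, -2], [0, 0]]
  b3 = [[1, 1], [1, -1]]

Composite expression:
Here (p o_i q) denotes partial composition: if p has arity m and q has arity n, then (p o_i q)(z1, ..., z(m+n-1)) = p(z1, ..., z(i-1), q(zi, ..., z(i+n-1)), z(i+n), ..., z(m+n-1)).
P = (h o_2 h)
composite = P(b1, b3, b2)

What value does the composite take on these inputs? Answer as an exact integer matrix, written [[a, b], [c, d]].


(b3 · b2) = [[-2, -2], [-2, -2]]
(b1 · (b3 · b2)) = [[4, 4], [2, 2]]

[[4, 4], [2, 2]]


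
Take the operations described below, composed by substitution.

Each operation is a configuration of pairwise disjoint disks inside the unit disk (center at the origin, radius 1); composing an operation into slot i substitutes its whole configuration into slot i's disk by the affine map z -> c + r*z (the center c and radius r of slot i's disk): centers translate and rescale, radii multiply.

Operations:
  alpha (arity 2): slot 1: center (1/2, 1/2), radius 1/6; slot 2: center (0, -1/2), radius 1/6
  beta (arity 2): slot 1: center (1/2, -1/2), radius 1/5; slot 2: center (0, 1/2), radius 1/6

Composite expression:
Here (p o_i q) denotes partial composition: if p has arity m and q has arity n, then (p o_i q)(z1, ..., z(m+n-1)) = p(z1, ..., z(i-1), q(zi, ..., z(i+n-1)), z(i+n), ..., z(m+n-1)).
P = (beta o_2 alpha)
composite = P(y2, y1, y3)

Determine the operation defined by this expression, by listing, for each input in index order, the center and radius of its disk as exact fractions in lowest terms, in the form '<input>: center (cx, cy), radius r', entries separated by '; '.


y1: center (1/12, 7/12), radius 1/36; y2: center (1/2, -1/2), radius 1/5; y3: center (0, 5/12), radius 1/36

Below beta, radii multiply path by path; the y-disk centers shift.
for y2, the 1-step affine chain lands on center (1/2, -1/2), radius 1/5
for y1, the 2-step affine chain lands on center (1/12, 7/12), radius 1/36
for y3, the 2-step affine chain lands on center (0, 5/12), radius 1/36


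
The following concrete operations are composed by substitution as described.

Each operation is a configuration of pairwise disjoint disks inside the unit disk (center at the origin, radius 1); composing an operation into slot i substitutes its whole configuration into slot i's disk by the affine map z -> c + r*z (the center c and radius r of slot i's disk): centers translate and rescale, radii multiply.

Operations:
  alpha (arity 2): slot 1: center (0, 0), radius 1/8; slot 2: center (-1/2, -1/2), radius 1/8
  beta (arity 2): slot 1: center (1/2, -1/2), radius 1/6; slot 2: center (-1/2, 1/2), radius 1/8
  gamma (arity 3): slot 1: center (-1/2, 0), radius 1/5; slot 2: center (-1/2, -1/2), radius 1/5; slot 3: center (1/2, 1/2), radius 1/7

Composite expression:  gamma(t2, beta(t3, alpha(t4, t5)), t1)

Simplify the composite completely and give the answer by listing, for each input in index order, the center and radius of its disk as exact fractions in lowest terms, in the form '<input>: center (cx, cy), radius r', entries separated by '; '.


t1: center (1/2, 1/2), radius 1/7; t2: center (-1/2, 0), radius 1/5; t3: center (-2/5, -3/5), radius 1/30; t4: center (-3/5, -2/5), radius 1/320; t5: center (-49/80, -33/80), radius 1/320

Only the slot chain above each t matters under gamma; compose those maps.
tracing t2 down its 1-map path: center (-1/2, 0), radius 1/5
tracing t3 down its 2-map path: center (-2/5, -3/5), radius 1/30
tracing t4 down its 3-map path: center (-3/5, -2/5), radius 1/320
tracing t5 down its 3-map path: center (-49/80, -33/80), radius 1/320
tracing t1 down its 1-map path: center (1/2, 1/2), radius 1/7


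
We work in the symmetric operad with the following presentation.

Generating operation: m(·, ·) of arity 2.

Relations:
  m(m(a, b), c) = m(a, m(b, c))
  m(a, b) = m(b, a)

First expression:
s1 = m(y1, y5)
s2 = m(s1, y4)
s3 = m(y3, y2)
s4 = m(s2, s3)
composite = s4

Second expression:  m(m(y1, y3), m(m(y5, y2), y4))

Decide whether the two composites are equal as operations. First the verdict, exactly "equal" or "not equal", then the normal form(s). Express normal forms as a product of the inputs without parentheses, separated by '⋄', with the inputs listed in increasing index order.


equal: each reduces to y1 ⋄ y2 ⋄ y3 ⋄ y4 ⋄ y5

The first expression, normalized: y1 ⋄ y2 ⋄ y3 ⋄ y4 ⋄ y5
The second expression, normalized: y1 ⋄ y2 ⋄ y3 ⋄ y4 ⋄ y5
Identical normal forms: equal.


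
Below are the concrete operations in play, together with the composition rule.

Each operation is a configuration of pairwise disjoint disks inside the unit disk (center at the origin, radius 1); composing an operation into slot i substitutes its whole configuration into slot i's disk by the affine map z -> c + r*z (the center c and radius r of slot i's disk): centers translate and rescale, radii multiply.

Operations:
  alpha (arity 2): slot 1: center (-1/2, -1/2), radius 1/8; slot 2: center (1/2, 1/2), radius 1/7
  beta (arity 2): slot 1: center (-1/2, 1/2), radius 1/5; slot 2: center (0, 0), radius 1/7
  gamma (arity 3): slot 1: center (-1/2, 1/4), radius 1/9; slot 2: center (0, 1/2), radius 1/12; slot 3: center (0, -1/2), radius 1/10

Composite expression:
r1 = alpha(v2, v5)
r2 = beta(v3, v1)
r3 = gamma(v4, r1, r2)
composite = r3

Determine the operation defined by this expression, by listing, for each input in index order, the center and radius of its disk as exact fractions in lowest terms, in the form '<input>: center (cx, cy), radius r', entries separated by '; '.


v1: center (0, -1/2), radius 1/70; v2: center (-1/24, 11/24), radius 1/96; v3: center (-1/20, -9/20), radius 1/50; v4: center (-1/2, 1/4), radius 1/9; v5: center (1/24, 13/24), radius 1/84

Below gamma, radii multiply path by path; the v-disk centers shift.
input v4: composing its 1 substitution step yields center (-1/2, 1/4), radius 1/9
input v2: composing its 2 substitution steps yields center (-1/24, 11/24), radius 1/96
input v5: composing its 2 substitution steps yields center (1/24, 13/24), radius 1/84
input v3: composing its 2 substitution steps yields center (-1/20, -9/20), radius 1/50
input v1: composing its 2 substitution steps yields center (0, -1/2), radius 1/70


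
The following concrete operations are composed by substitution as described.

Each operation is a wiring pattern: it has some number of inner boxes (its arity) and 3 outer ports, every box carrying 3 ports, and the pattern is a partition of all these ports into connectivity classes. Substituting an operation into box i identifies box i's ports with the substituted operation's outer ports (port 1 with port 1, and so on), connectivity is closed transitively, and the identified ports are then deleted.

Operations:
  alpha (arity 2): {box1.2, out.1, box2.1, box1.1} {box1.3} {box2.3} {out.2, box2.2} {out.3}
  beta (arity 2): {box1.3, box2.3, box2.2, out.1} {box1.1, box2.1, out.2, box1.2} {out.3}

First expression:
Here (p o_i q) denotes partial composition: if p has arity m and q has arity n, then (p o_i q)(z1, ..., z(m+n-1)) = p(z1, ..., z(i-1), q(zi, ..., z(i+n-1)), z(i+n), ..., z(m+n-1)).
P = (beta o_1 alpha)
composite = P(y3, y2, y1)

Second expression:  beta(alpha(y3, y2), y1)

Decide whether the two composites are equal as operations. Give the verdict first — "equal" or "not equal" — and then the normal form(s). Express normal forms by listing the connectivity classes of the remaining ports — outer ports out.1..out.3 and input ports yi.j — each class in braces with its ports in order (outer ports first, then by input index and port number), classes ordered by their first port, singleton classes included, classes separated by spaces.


equal; the common form is {out.1, y1.2, y1.3} {out.2, y1.1, y2.1, y2.2, y3.1, y3.2} {out.3} {y2.3} {y3.3}

The first expression, normalized: {out.1, y1.2, y1.3} {out.2, y1.1, y2.1, y2.2, y3.1, y3.2} {out.3} {y2.3} {y3.3}
The second expression, normalized: {out.1, y1.2, y1.3} {out.2, y1.1, y2.1, y2.2, y3.1, y3.2} {out.3} {y2.3} {y3.3}
The forms coincide; equal.


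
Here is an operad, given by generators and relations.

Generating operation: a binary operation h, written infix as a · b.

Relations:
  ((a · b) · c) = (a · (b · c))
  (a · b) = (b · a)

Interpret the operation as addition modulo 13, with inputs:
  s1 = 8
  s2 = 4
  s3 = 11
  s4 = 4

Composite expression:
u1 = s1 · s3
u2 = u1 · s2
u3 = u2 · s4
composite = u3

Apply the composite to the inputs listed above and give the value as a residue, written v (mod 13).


1 (mod 13)


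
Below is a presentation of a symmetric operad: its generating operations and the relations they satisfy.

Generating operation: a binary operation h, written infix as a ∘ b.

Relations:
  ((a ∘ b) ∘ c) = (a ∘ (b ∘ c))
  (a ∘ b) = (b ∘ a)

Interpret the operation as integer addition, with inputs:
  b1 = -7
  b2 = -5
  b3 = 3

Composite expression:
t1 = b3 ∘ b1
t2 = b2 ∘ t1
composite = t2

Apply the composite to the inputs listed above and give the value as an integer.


(b3 ∘ b1) = -4
(b2 ∘ (b3 ∘ b1)) = -9

-9


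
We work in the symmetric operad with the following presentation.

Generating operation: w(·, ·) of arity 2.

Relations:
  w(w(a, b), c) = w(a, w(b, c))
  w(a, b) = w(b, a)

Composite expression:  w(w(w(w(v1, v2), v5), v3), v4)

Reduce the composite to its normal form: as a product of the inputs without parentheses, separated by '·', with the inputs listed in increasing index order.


Any arrangement under w is one operation, so sort the v-inputs.
w(v1, v2) flattens to v1 · v2
w(w(v1, v2), v5) flattens to v1 · v2 · v5
w(w(w(v1, v2), v5), v3) flattens to v1 · v2 · v5 · v3
w(w(w(w(v1, v2), v5), v3), v4) flattens to v1 · v2 · v5 · v3 · v4
sorting the factors by input index: v1 · v2 · v3 · v4 · v5

v1 · v2 · v3 · v4 · v5


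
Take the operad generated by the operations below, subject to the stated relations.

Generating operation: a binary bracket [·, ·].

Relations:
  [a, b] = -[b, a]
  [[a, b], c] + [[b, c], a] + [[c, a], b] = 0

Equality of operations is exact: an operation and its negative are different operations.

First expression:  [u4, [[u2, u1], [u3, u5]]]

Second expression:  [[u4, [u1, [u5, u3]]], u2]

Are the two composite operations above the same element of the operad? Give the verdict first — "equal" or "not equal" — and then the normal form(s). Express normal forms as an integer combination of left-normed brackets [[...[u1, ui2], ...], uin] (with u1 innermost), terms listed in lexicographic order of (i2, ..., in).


not equal; the first gives [[[[u1, u2], u3], u5], u4] - [[[[u1, u2], u5], u3], u4] and the second [[[[u1, u3], u5], u4], u2] - [[[[u1, u5], u3], u4], u2]

In normal form, the first expression is [[[[u1, u2], u3], u5], u4] - [[[[u1, u2], u5], u3], u4]
In normal form, the second expression is [[[[u1, u3], u5], u4], u2] - [[[[u1, u5], u3], u4], u2]
They disagree, so not equal.


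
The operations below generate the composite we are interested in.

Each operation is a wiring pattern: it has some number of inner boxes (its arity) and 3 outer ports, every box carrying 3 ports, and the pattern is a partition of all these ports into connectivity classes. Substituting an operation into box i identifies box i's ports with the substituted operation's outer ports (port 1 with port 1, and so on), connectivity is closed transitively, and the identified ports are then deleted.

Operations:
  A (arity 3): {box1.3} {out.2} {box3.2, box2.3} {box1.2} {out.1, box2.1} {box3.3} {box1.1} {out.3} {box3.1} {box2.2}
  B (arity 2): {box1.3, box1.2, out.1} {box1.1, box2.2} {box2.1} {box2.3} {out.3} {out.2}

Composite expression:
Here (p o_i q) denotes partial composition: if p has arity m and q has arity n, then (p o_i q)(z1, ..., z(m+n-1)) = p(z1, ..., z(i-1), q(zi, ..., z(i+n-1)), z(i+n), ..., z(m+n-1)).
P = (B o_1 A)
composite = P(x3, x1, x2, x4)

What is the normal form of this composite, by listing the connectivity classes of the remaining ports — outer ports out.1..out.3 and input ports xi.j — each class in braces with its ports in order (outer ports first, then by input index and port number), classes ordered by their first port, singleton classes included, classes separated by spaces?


{out.1} {out.2} {out.3} {x1.1, x4.2} {x1.2} {x1.3, x2.2} {x2.1} {x2.3} {x3.1} {x3.2} {x3.3} {x4.1} {x4.3}

After gluing at B, chains via deleted ports link the x-ports.
through A, on inputs (x3, x1, x2): {out.1, x1.1} {out.2} {out.3} {x1.2} {x1.3, x2.2} {x2.1} {x2.3} {x3.1} {x3.2} {x3.3} (out.j = stage outer ports)
through B, on inputs (x3, x1, x2, x4): {out.1} {out.2} {out.3} {x1.1, x4.2} {x1.2} {x1.3, x2.2} {x2.1} {x2.3} {x3.1} {x3.2} {x3.3} {x4.1} {x4.3} (out.j = stage outer ports)


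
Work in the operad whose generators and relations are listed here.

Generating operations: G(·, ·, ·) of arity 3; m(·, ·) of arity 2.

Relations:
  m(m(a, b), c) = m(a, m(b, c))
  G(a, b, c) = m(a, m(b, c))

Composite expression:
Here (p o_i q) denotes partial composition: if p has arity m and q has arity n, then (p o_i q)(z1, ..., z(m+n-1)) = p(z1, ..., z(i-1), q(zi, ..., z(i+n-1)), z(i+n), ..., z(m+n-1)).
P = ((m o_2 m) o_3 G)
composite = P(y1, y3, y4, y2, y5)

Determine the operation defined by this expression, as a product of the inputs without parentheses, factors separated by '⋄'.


Under associativity of m, the answer is the y's in reading order.
G(y4, y2, y5) unparenthesizes to y4 ⋄ y2 ⋄ y5
m(y3, G(y4, y2, y5)) unparenthesizes to y3 ⋄ y4 ⋄ y2 ⋄ y5
m(y1, m(y3, G(y4, y2, y5))) unparenthesizes to y1 ⋄ y3 ⋄ y4 ⋄ y2 ⋄ y5

y1 ⋄ y3 ⋄ y4 ⋄ y2 ⋄ y5


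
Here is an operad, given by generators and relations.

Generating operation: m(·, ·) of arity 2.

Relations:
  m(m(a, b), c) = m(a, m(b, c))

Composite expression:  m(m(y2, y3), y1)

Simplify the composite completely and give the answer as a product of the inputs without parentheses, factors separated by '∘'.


y2 ∘ y3 ∘ y1

The m-tree's shape is irrelevant; the y-reading-order decides.
m(y2, y3) collapses to y2 ∘ y3
m(m(y2, y3), y1) collapses to y2 ∘ y3 ∘ y1


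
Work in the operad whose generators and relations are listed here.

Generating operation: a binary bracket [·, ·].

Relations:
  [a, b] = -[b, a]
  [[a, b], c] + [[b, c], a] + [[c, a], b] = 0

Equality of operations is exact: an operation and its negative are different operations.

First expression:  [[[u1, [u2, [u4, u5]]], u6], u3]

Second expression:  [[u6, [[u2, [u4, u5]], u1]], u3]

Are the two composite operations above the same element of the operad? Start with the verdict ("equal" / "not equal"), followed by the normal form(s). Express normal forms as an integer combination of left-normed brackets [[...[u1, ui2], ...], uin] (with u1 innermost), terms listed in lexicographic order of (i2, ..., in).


equal — both sides give [[[[[u1, u2], u4], u5], u6], u3] - [[[[[u1, u2], u5], u4], u6], u3] - [[[[[u1, u4], u5], u2], u6], u3] + [[[[[u1, u5], u4], u2], u6], u3]

Reducing the first expression gives [[[[[u1, u2], u4], u5], u6], u3] - [[[[[u1, u2], u5], u4], u6], u3] - [[[[[u1, u4], u5], u2], u6], u3] + [[[[[u1, u5], u4], u2], u6], u3]
Reducing the second expression gives [[[[[u1, u2], u4], u5], u6], u3] - [[[[[u1, u2], u5], u4], u6], u3] - [[[[[u1, u4], u5], u2], u6], u3] + [[[[[u1, u5], u4], u2], u6], u3]
Both agree, so they are equal.


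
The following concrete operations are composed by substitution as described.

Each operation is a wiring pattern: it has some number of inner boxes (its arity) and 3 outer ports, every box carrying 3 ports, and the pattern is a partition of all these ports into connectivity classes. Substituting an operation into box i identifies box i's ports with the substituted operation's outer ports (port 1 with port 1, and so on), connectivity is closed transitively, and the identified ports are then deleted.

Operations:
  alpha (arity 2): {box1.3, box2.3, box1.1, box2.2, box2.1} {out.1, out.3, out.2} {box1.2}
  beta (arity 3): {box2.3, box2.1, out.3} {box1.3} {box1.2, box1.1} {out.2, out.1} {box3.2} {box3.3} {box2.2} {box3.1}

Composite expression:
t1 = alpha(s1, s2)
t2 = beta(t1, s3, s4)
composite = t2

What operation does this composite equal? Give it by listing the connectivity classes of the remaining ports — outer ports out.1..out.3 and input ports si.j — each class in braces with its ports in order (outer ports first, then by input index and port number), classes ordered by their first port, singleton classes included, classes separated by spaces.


{out.1, out.2} {out.3, s3.1, s3.3} {s1.1, s1.3, s2.1, s2.2, s2.3} {s1.2} {s3.2} {s4.1} {s4.2} {s4.3}


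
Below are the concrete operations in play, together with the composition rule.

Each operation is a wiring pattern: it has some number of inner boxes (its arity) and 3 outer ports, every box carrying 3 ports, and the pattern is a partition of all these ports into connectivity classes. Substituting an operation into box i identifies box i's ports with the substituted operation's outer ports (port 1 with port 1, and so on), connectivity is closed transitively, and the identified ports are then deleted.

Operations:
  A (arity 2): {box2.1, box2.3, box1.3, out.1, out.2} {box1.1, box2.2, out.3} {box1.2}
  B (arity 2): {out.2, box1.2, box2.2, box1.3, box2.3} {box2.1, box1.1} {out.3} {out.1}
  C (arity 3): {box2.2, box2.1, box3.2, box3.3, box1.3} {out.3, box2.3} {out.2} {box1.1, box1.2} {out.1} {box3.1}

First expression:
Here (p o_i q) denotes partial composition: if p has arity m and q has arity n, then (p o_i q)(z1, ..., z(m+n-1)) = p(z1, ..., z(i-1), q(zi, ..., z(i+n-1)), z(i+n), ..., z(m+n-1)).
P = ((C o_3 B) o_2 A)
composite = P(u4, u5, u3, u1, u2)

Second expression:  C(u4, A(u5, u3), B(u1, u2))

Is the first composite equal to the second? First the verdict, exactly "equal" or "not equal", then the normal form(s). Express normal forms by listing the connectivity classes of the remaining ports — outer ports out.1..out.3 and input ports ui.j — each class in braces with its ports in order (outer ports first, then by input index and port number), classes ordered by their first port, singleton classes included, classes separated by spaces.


equal; both compose to {out.1} {out.2} {out.3, u3.2, u5.1} {u1.1, u2.1} {u1.2, u1.3, u2.2, u2.3, u3.1, u3.3, u4.3, u5.3} {u4.1, u4.2} {u5.2}

Normal form of the first expression: {out.1} {out.2} {out.3, u3.2, u5.1} {u1.1, u2.1} {u1.2, u1.3, u2.2, u2.3, u3.1, u3.3, u4.3, u5.3} {u4.1, u4.2} {u5.2}
Normal form of the second expression: {out.1} {out.2} {out.3, u3.2, u5.1} {u1.1, u2.1} {u1.2, u1.3, u2.2, u2.3, u3.1, u3.3, u4.3, u5.3} {u4.1, u4.2} {u5.2}
The normal forms match — equal.


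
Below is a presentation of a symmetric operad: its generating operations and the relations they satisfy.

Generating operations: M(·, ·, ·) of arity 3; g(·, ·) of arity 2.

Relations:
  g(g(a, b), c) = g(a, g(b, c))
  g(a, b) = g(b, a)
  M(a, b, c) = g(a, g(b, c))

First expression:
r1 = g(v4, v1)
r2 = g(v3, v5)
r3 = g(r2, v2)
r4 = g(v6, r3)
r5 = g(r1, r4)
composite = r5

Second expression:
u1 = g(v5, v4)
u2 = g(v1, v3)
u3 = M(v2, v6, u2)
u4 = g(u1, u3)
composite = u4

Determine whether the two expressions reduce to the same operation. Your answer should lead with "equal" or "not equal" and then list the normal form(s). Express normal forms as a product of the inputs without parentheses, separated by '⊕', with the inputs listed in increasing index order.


equal: each reduces to v1 ⊕ v2 ⊕ v3 ⊕ v4 ⊕ v5 ⊕ v6

The first expression reduces to v1 ⊕ v2 ⊕ v3 ⊕ v4 ⊕ v5 ⊕ v6
The second expression reduces to v1 ⊕ v2 ⊕ v3 ⊕ v4 ⊕ v5 ⊕ v6
Same normal form: equal.


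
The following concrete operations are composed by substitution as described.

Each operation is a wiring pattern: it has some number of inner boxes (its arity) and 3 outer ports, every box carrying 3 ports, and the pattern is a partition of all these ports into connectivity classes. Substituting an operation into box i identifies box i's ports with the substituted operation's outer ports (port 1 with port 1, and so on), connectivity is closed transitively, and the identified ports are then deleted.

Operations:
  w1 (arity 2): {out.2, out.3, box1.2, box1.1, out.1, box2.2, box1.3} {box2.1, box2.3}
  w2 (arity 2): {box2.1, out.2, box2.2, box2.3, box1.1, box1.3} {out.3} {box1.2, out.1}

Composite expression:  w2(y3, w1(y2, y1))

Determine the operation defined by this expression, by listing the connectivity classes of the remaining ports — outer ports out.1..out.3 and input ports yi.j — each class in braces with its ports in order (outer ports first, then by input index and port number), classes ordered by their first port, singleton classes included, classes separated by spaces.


{out.1, y3.2} {out.2, y1.2, y2.1, y2.2, y2.3, y3.1, y3.3} {out.3} {y1.1, y1.3}

Treat the ports identified at w2 as solder joints: merge, then drop.
stage w1: inputs (y2, y1), connectivity {out.1, out.2, out.3, y1.2, y2.1, y2.2, y2.3} {y1.1, y1.3}, out.j its boundary
stage w2: inputs (y3, y2, y1), connectivity {out.1, y3.2} {out.2, y1.2, y2.1, y2.2, y2.3, y3.1, y3.3} {out.3} {y1.1, y1.3}, out.j its boundary


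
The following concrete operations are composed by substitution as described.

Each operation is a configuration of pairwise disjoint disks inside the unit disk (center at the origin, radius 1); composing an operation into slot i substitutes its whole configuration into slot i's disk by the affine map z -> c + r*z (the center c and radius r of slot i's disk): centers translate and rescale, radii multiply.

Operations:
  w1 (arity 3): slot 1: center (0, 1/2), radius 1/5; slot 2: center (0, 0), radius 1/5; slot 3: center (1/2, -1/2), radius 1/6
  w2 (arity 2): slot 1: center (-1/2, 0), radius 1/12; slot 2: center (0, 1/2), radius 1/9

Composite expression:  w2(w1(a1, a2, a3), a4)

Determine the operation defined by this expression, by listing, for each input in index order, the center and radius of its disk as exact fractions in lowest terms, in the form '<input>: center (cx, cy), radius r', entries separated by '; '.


a1: center (-1/2, 1/24), radius 1/60; a2: center (-1/2, 0), radius 1/60; a3: center (-11/24, -1/24), radius 1/72; a4: center (0, 1/2), radius 1/9

Nesting under w2 composes maps z -> c + r*z down each a-path.
for a1, the 2-step affine chain lands on center (-1/2, 1/24), radius 1/60
for a2, the 2-step affine chain lands on center (-1/2, 0), radius 1/60
for a3, the 2-step affine chain lands on center (-11/24, -1/24), radius 1/72
for a4, the 1-step affine chain lands on center (0, 1/2), radius 1/9


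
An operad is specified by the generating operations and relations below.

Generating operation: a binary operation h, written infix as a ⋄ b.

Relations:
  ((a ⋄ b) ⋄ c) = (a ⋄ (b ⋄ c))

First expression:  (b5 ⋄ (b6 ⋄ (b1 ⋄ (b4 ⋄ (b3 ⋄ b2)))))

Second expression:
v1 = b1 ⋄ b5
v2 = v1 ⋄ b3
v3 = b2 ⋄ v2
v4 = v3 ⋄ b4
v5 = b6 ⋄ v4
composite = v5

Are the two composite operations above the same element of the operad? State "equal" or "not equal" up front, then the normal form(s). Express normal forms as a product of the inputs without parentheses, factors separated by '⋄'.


not equal; the first gives b5 ⋄ b6 ⋄ b1 ⋄ b4 ⋄ b3 ⋄ b2 and the second b6 ⋄ b2 ⋄ b1 ⋄ b5 ⋄ b3 ⋄ b4


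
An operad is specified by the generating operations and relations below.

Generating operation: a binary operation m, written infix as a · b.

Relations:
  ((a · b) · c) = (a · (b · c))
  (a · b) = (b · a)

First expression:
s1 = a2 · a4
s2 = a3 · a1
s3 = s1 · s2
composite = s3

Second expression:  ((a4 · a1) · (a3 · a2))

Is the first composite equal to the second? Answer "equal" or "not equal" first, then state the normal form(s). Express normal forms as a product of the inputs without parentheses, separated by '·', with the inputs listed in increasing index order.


The first composite normalizes to a1 · a2 · a3 · a4
The second composite normalizes to a1 · a2 · a3 · a4
Same normal form: equal.

equal; both compose to a1 · a2 · a3 · a4


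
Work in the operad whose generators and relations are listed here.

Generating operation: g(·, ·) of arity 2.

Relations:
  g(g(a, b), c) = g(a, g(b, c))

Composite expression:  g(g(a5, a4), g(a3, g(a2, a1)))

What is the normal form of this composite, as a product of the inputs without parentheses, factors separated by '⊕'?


a5 ⊕ a4 ⊕ a3 ⊕ a2 ⊕ a1

Key point: g is associative — brackets drop, the a-order remains.
g(a5, a4) spells out as a5 ⊕ a4
g(a2, a1) spells out as a2 ⊕ a1
g(a3, g(a2, a1)) spells out as a3 ⊕ a2 ⊕ a1
g(g(a5, a4), g(a3, g(a2, a1))) spells out as a5 ⊕ a4 ⊕ a3 ⊕ a2 ⊕ a1


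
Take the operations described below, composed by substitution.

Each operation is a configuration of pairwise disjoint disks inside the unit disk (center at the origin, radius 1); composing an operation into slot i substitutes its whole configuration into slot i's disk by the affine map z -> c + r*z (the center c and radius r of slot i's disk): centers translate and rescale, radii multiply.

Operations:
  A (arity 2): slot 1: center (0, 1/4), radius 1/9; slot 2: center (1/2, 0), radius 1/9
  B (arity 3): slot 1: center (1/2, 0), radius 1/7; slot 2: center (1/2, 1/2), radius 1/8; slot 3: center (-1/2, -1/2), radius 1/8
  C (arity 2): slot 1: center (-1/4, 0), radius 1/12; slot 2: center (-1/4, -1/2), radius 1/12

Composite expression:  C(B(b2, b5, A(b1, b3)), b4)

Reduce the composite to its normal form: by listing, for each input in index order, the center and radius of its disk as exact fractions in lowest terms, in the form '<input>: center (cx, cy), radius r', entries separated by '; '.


b1: center (-7/24, -5/128), radius 1/864; b2: center (-5/24, 0), radius 1/84; b3: center (-55/192, -1/24), radius 1/864; b4: center (-1/4, -1/2), radius 1/12; b5: center (-5/24, 1/24), radius 1/96

Follow each b-input down from C: c' goes to c + r*c', radius to r*r'.
for b2, the 2-step affine chain lands on center (-5/24, 0), radius 1/84
for b5, the 2-step affine chain lands on center (-5/24, 1/24), radius 1/96
for b1, the 3-step affine chain lands on center (-7/24, -5/128), radius 1/864
for b3, the 3-step affine chain lands on center (-55/192, -1/24), radius 1/864
for b4, the 1-step affine chain lands on center (-1/4, -1/2), radius 1/12


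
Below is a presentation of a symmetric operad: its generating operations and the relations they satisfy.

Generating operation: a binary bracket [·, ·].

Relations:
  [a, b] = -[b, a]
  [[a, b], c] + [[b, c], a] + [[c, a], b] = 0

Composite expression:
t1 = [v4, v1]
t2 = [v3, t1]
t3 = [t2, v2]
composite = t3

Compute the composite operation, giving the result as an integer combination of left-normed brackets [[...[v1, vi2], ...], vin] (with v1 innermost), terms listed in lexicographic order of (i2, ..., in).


Skip Jacobi rewriting: expand, keep v1-initial words, read off terms.
Composite bracket: [[v3, [v4, v1]], v2]
Expanding via [a, b] = ab - ba: 8 signed words (2^3 = 8).
Coefficients come from the v1-initial words:
  from v1v4v3v2, sign +1: term +[[[v1, v4], v3], v2]

[[[v1, v4], v3], v2]


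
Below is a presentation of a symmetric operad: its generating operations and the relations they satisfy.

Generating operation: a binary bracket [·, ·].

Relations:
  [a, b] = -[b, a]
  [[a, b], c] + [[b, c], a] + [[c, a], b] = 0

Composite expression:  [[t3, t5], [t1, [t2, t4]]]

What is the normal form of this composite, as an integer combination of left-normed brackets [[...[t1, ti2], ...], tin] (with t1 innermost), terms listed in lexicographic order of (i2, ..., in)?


Antisymmetry and Jacobi reduce to t1-anchored left-normed brackets.
Composite bracket: [[t3, t5], [t1, [t2, t4]]]
Each bracket splits as ab - ba, giving 16 signed words (2^4 = 16).
Words beginning with t1 determine it all:
  word t1t2t4t3t5 has sign -1, contributing -[[[[t1, t2], t4], t3], t5]
  word t1t2t4t5t3 has sign +1, contributing +[[[[t1, t2], t4], t5], t3]
  word t1t4t2t3t5 has sign +1, contributing +[[[[t1, t4], t2], t3], t5]
  word t1t4t2t5t3 has sign -1, contributing -[[[[t1, t4], t2], t5], t3]

-[[[[t1, t2], t4], t3], t5] + [[[[t1, t2], t4], t5], t3] + [[[[t1, t4], t2], t3], t5] - [[[[t1, t4], t2], t5], t3]


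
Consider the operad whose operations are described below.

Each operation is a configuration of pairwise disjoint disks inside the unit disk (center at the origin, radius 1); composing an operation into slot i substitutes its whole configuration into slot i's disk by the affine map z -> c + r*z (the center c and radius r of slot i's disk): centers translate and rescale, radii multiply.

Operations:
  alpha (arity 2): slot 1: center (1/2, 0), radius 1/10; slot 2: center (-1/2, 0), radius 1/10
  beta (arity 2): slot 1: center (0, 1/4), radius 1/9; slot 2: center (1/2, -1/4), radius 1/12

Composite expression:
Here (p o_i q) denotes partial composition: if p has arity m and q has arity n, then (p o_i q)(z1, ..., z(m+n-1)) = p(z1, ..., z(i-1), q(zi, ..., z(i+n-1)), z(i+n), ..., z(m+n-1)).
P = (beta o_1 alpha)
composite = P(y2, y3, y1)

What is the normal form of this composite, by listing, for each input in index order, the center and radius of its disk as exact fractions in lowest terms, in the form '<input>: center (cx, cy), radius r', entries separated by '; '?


y1: center (1/2, -1/4), radius 1/12; y2: center (1/18, 1/4), radius 1/90; y3: center (-1/18, 1/4), radius 1/90

Nesting under beta composes maps z -> c + r*z down each y-path.
tracing y2 down its 2-map path: center (1/18, 1/4), radius 1/90
tracing y3 down its 2-map path: center (-1/18, 1/4), radius 1/90
tracing y1 down its 1-map path: center (1/2, -1/4), radius 1/12


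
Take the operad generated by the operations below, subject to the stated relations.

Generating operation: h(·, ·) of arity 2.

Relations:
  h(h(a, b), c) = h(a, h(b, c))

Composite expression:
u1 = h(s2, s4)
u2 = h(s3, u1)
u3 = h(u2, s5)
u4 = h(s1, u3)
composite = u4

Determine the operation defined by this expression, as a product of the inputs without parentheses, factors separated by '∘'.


s1 ∘ s3 ∘ s2 ∘ s4 ∘ s5

Under associativity of h, the answer is the s's in reading order.
h(s2, s4) flattens to s2 ∘ s4
h(s3, h(s2, s4)) flattens to s3 ∘ s2 ∘ s4
h(h(s3, h(s2, s4)), s5) flattens to s3 ∘ s2 ∘ s4 ∘ s5
h(s1, h(h(s3, h(s2, s4)), s5)) flattens to s1 ∘ s3 ∘ s2 ∘ s4 ∘ s5


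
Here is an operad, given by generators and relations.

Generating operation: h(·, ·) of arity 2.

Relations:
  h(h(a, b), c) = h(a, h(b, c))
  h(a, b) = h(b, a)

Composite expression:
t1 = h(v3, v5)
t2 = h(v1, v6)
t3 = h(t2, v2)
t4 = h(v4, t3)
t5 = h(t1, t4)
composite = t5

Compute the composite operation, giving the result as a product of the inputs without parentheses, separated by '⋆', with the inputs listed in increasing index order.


v1 ⋆ v2 ⋆ v3 ⋆ v4 ⋆ v5 ⋆ v6

Any arrangement under h is one operation, so sort the v-inputs.
h(v3, v5) reduces to v3 ⋆ v5
h(v1, v6) reduces to v1 ⋆ v6
h(h(v1, v6), v2) reduces to v1 ⋆ v6 ⋆ v2
h(v4, h(h(v1, v6), v2)) reduces to v4 ⋆ v1 ⋆ v6 ⋆ v2
h(h(v3, v5), h(v4, h(h(v1, v6), v2))) reduces to v3 ⋆ v5 ⋆ v4 ⋆ v1 ⋆ v6 ⋆ v2
rearranged into index order: v1 ⋆ v2 ⋆ v3 ⋆ v4 ⋆ v5 ⋆ v6


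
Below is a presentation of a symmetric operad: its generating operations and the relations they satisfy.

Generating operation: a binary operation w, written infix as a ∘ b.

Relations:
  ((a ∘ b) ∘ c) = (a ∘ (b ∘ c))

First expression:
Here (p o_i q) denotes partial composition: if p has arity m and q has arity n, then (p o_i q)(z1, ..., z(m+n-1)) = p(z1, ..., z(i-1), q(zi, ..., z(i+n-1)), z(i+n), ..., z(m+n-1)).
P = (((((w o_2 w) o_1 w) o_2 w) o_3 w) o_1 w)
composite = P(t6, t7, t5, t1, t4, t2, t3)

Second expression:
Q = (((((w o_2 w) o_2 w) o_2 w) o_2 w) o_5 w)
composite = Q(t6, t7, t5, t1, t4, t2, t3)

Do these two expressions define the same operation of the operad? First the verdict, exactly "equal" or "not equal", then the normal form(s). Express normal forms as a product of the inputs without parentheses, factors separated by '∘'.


Normal form of the first expression: t6 ∘ t7 ∘ t5 ∘ t1 ∘ t4 ∘ t2 ∘ t3
Normal form of the second expression: t6 ∘ t7 ∘ t5 ∘ t1 ∘ t4 ∘ t2 ∘ t3
Identical normal forms: equal.

equal; the common form is t6 ∘ t7 ∘ t5 ∘ t1 ∘ t4 ∘ t2 ∘ t3


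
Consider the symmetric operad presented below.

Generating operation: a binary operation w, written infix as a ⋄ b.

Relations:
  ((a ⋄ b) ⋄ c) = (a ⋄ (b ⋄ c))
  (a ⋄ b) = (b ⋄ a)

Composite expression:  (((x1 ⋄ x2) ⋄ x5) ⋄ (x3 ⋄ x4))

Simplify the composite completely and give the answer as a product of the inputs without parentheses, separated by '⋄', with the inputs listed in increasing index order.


x1 ⋄ x2 ⋄ x3 ⋄ x4 ⋄ x5

Reordering under w is free, so list the x-inputs canonically.
(x1 ⋄ x2) unparenthesizes to x1 ⋄ x2
((x1 ⋄ x2) ⋄ x5) unparenthesizes to x1 ⋄ x2 ⋄ x5
(x3 ⋄ x4) unparenthesizes to x3 ⋄ x4
(((x1 ⋄ x2) ⋄ x5) ⋄ (x3 ⋄ x4)) unparenthesizes to x1 ⋄ x2 ⋄ x5 ⋄ x3 ⋄ x4
the factors in increasing index order: x1 ⋄ x2 ⋄ x3 ⋄ x4 ⋄ x5


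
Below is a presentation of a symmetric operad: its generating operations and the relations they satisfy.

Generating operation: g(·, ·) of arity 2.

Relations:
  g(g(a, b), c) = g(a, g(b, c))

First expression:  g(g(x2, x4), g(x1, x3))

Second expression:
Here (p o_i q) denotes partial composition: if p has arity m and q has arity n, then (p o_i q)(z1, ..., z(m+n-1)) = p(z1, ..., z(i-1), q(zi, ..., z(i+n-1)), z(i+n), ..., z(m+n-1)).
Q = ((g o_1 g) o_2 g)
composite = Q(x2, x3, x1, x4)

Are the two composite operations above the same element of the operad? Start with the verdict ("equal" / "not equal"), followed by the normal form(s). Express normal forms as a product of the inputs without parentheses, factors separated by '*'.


not equal; first: x2 * x4 * x1 * x3; second: x2 * x3 * x1 * x4


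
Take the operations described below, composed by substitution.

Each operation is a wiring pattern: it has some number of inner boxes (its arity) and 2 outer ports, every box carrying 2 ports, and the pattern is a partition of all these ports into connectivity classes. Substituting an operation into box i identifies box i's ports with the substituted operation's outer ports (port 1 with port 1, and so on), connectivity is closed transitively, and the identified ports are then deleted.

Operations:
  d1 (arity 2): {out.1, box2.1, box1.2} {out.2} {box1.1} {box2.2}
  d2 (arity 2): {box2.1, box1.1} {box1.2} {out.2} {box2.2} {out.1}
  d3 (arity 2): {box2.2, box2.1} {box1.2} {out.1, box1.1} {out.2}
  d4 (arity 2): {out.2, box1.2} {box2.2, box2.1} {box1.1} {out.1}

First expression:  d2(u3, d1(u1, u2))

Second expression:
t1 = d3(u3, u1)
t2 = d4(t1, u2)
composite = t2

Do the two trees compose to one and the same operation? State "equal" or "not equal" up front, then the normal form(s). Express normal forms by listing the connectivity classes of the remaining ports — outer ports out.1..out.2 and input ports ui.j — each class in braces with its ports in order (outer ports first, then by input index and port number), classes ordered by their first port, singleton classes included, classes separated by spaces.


not equal; first: {out.1} {out.2} {u1.1} {u1.2, u2.1, u3.1} {u2.2} {u3.2}; second: {out.1} {out.2} {u1.1, u1.2} {u2.1, u2.2} {u3.1} {u3.2}

Normal form of the first expression: {out.1} {out.2} {u1.1} {u1.2, u2.1, u3.1} {u2.2} {u3.2}
Normal form of the second expression: {out.1} {out.2} {u1.1, u1.2} {u2.1, u2.2} {u3.1} {u3.2}
Distinct normal forms: not equal.


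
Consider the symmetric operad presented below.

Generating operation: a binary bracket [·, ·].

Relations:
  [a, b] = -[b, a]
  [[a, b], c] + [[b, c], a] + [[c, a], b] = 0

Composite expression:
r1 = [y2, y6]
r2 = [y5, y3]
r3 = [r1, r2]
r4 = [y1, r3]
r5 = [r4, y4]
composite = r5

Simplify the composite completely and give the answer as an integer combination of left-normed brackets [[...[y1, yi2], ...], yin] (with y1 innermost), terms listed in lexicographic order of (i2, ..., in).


-[[[[[y1, y2], y6], y3], y5], y4] + [[[[[y1, y2], y6], y5], y3], y4] + [[[[[y1, y3], y5], y2], y6], y4] - [[[[[y1, y3], y5], y6], y2], y4] - [[[[[y1, y5], y3], y2], y6], y4] + [[[[[y1, y5], y3], y6], y2], y4] + [[[[[y1, y6], y2], y3], y5], y4] - [[[[[y1, y6], y2], y5], y3], y4]

Skip Jacobi rewriting: expand, keep y1-initial words, read off terms.
Composite bracket: [[y1, [[y2, y6], [y5, y3]]], y4]
Under [a, b] = ab - ba we get 32 signed associative words (2^5 = 32).
Only words starting with y1 matter:
  word y1y2y6y3y5y4 has sign -1, contributing -[[[[[y1, y2], y6], y3], y5], y4]
  word y1y2y6y5y3y4 has sign +1, contributing +[[[[[y1, y2], y6], y5], y3], y4]
  word y1y3y5y2y6y4 has sign +1, contributing +[[[[[y1, y3], y5], y2], y6], y4]
  word y1y3y5y6y2y4 has sign -1, contributing -[[[[[y1, y3], y5], y6], y2], y4]
  word y1y5y3y2y6y4 has sign -1, contributing -[[[[[y1, y5], y3], y2], y6], y4]
  word y1y5y3y6y2y4 has sign +1, contributing +[[[[[y1, y5], y3], y6], y2], y4]
  word y1y6y2y3y5y4 has sign +1, contributing +[[[[[y1, y6], y2], y3], y5], y4]
  word y1y6y2y5y3y4 has sign -1, contributing -[[[[[y1, y6], y2], y5], y3], y4]
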